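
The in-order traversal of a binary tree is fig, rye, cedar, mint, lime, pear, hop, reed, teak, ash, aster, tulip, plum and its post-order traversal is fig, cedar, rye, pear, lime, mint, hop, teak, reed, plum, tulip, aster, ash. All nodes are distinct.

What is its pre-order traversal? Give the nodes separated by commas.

The last element of post-order is the root; it splits in-order into left and right subtrees.
Root ash: left subtree has 9 nodes {fig, rye, cedar, mint, lime, pear, hop, reed, teak}, right has 3 {aster, tulip, plum}.
  Root reed: left subtree has 7 nodes {fig, rye, cedar, mint, lime, pear, hop}, right has 1 {teak}.
    Root hop: left subtree has 6 nodes {fig, rye, cedar, mint, lime, pear}, right has 0 { }.
      Root mint: left subtree has 3 nodes {fig, rye, cedar}, right has 2 {lime, pear}.
        Root rye: left subtree has 1 node {fig}, right has 1 {cedar}.
        Root lime: left subtree has 0 nodes { }, right has 1 {pear}.
  Root aster: left subtree has 0 nodes { }, right has 2 {tulip, plum}.
    Root tulip: left subtree has 0 nodes { }, right has 1 {plum}.

ash, reed, hop, mint, rye, fig, cedar, lime, pear, teak, aster, tulip, plum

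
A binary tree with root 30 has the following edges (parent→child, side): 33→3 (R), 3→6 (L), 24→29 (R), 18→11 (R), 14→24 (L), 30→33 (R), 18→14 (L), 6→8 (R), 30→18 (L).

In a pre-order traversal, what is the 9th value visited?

Pre-order visits the node, then its left subtree, then its right subtree.
Visit 30.
At 30: go left to 18.
  Visit 18.
  At 18: go left to 14.
    Visit 14.
    At 14: go left to 24.
      Visit 24.
      At 24: no left child.
      At 24: go right to 29.
        29 is a leaf — visit 29.
    At 14: no right child.
  At 18: go right to 11.
    11 is a leaf — visit 11.
At 30: go right to 33.
  Visit 33.
  At 33: no left child.
  At 33: go right to 3.
    Visit 3.
    At 3: go left to 6.
      Visit 6.
      At 6: no left child.
      At 6: go right to 8.
        8 is a leaf — visit 8.
    At 3: no right child.
Full pre-order sequence: 30, 18, 14, 24, 29, 11, 33, 3, 6, 8.

6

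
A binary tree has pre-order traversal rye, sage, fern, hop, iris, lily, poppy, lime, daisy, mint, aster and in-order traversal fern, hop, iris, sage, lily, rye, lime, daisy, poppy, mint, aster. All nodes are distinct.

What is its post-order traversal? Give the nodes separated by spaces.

The first element of pre-order is the root; it splits in-order into left and right subtrees.
Root rye: left subtree has 5 nodes {fern, hop, iris, sage, lily}, right has 5 {lime, daisy, poppy, mint, aster}.
  Root sage: left subtree has 3 nodes {fern, hop, iris}, right has 1 {lily}.
    Root fern: left subtree has 0 nodes { }, right has 2 {hop, iris}.
      Root hop: left subtree has 0 nodes { }, right has 1 {iris}.
  Root poppy: left subtree has 2 nodes {lime, daisy}, right has 2 {mint, aster}.
    Root lime: left subtree has 0 nodes { }, right has 1 {daisy}.
    Root mint: left subtree has 0 nodes { }, right has 1 {aster}.

iris hop fern lily sage daisy lime aster mint poppy rye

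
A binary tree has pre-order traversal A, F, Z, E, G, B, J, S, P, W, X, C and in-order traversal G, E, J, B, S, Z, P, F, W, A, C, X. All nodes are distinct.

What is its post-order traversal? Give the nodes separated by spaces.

The first element of pre-order is the root; it splits in-order into left and right subtrees.
Root A: left subtree has 9 nodes {G, E, J, B, S, Z, P, F, W}, right has 2 {C, X}.
  Root F: left subtree has 7 nodes {G, E, J, B, S, Z, P}, right has 1 {W}.
    Root Z: left subtree has 5 nodes {G, E, J, B, S}, right has 1 {P}.
      Root E: left subtree has 1 node {G}, right has 3 {J, B, S}.
        Root B: left subtree has 1 node {J}, right has 1 {S}.
  Root X: left subtree has 1 node {C}, right has 0 { }.

G J S B E P Z W F C X A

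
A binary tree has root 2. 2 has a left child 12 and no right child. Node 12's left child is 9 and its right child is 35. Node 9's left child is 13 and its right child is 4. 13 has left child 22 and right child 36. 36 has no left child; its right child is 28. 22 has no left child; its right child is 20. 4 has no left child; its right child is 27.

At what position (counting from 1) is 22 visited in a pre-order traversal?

Pre-order visits the node, then its left subtree, then its right subtree.
Visit 2.
At 2: go left to 12.
  Visit 12.
  At 12: go left to 9.
    Visit 9.
    At 9: go left to 13.
      Visit 13.
      At 13: go left to 22.
        Visit 22.
        At 22: no left child.
        At 22: go right to 20.
          20 is a leaf — visit 20.
      At 13: go right to 36.
        Visit 36.
        At 36: no left child.
        At 36: go right to 28.
          28 is a leaf — visit 28.
    At 9: go right to 4.
      Visit 4.
      At 4: no left child.
      At 4: go right to 27.
        27 is a leaf — visit 27.
  At 12: go right to 35.
    35 is a leaf — visit 35.
At 2: no right child.
Full pre-order sequence: 2, 12, 9, 13, 22, 20, 36, 28, 4, 27, 35.

5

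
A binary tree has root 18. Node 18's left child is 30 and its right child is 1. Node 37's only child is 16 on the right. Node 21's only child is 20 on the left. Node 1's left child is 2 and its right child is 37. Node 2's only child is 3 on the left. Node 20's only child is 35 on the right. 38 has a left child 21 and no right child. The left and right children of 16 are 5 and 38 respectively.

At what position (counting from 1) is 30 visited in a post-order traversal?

Post-order visits the left subtree, then the right subtree, then the node.
At 18: go left to 30.
  30 is a leaf — visit 30.
At 18: go right to 1.
  At 1: go left to 2.
    At 2: go left to 3.
      3 is a leaf — visit 3.
    At 2: no right child.
    Visit 2.
  At 1: go right to 37.
    At 37: no left child.
    At 37: go right to 16.
      At 16: go left to 5.
        5 is a leaf — visit 5.
      At 16: go right to 38.
        At 38: go left to 21.
          At 21: go left to 20.
            At 20: no left child.
            At 20: go right to 35.
              35 is a leaf — visit 35.
            Visit 20.
          At 21: no right child.
          Visit 21.
        At 38: no right child.
        Visit 38.
      Visit 16.
    Visit 37.
  Visit 1.
Visit 18.
Full post-order sequence: 30, 3, 2, 5, 35, 20, 21, 38, 16, 37, 1, 18.

1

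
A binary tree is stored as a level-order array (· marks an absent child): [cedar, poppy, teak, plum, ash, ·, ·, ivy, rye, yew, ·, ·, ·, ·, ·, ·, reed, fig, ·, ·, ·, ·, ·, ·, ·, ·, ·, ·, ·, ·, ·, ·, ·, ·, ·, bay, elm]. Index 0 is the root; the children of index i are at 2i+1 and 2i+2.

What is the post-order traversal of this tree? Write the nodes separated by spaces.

reed ivy bay elm fig rye plum yew ash poppy teak cedar

Post-order visits the left subtree, then the right subtree, then the node.
At cedar: go left to poppy.
  At poppy: go left to plum.
    At plum: go left to ivy.
      At ivy: no left child.
      At ivy: go right to reed.
        reed is a leaf — visit reed.
      Visit ivy.
    At plum: go right to rye.
      At rye: go left to fig.
        At fig: go left to bay.
          bay is a leaf — visit bay.
        At fig: go right to elm.
          elm is a leaf — visit elm.
        Visit fig.
      At rye: no right child.
      Visit rye.
    Visit plum.
  At poppy: go right to ash.
    At ash: go left to yew.
      yew is a leaf — visit yew.
    At ash: no right child.
    Visit ash.
  Visit poppy.
At cedar: go right to teak.
  teak is a leaf — visit teak.
Visit cedar.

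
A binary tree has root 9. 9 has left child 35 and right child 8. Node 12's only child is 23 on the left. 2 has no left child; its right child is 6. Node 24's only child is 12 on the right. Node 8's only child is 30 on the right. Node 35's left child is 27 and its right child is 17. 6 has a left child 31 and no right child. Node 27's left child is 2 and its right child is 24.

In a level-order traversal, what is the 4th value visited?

Level-order visits nodes level by level from the root, left to right within each level.
Level 0: 9
Level 1: 35, 8
Level 2: 27, 17, 30
Level 3: 2, 24
Level 4: 6, 12
Level 5: 31, 23
Full level-order sequence: 9, 35, 8, 27, 17, 30, 2, 24, 6, 12, 31, 23.

27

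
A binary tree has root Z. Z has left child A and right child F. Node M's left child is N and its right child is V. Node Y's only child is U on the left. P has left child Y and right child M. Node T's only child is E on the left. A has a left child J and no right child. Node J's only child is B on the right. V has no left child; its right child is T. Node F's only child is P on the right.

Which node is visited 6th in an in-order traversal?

In-order visits the left subtree, then the node, then the right subtree.
At Z: go left to A.
  At A: go left to J.
    At J: no left child.
    Visit J.
    At J: go right to B.
      B is a leaf — visit B.
  Visit A.
  At A: no right child.
Visit Z.
At Z: go right to F.
  At F: no left child.
  Visit F.
  At F: go right to P.
    At P: go left to Y.
      At Y: go left to U.
        U is a leaf — visit U.
      Visit Y.
      At Y: no right child.
    Visit P.
    At P: go right to M.
      At M: go left to N.
        N is a leaf — visit N.
      Visit M.
      At M: go right to V.
        At V: no left child.
        Visit V.
        At V: go right to T.
          At T: go left to E.
            E is a leaf — visit E.
          Visit T.
          At T: no right child.
Full in-order sequence: J, B, A, Z, F, U, Y, P, N, M, V, E, T.

U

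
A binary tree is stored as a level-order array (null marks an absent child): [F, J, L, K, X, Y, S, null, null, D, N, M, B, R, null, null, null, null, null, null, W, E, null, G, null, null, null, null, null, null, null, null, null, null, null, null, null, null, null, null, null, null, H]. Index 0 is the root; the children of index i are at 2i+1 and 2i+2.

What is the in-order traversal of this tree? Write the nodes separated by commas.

In-order visits the left subtree, then the node, then the right subtree.
At F: go left to J.
  At J: go left to K.
    K is a leaf — visit K.
  Visit J.
  At J: go right to X.
    At X: go left to D.
      At D: no left child.
      Visit D.
      At D: go right to W.
        At W: no left child.
        Visit W.
        At W: go right to H.
          H is a leaf — visit H.
    Visit X.
    At X: go right to N.
      At N: go left to E.
        E is a leaf — visit E.
      Visit N.
      At N: no right child.
Visit F.
At F: go right to L.
  At L: go left to Y.
    At Y: go left to M.
      At M: go left to G.
        G is a leaf — visit G.
      Visit M.
      At M: no right child.
    Visit Y.
    At Y: go right to B.
      B is a leaf — visit B.
  Visit L.
  At L: go right to S.
    At S: go left to R.
      R is a leaf — visit R.
    Visit S.
    At S: no right child.

K, J, D, W, H, X, E, N, F, G, M, Y, B, L, R, S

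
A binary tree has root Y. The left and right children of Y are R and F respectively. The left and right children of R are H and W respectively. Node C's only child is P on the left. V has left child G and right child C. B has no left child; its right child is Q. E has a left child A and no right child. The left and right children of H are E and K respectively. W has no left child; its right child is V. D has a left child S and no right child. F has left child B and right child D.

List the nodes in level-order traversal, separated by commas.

Level-order visits nodes level by level from the root, left to right within each level.
Level 0: Y
Level 1: R, F
Level 2: H, W, B, D
Level 3: E, K, V, Q, S
Level 4: A, G, C
Level 5: P

Y, R, F, H, W, B, D, E, K, V, Q, S, A, G, C, P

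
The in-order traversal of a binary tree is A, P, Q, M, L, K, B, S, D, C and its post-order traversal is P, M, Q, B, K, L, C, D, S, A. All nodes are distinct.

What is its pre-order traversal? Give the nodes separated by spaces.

A S L Q P M K B D C

The last element of post-order is the root; it splits in-order into left and right subtrees.
Root A: left subtree has 0 nodes { }, right has 9 {P, Q, M, L, K, B, S, D, C}.
  Root S: left subtree has 6 nodes {P, Q, M, L, K, B}, right has 2 {D, C}.
    Root L: left subtree has 3 nodes {P, Q, M}, right has 2 {K, B}.
      Root Q: left subtree has 1 node {P}, right has 1 {M}.
      Root K: left subtree has 0 nodes { }, right has 1 {B}.
    Root D: left subtree has 0 nodes { }, right has 1 {C}.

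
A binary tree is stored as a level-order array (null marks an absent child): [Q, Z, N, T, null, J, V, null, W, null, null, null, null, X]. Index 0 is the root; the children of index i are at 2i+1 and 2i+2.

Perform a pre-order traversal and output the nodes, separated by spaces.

Q Z T W N J V X

Pre-order visits the node, then its left subtree, then its right subtree.
Visit Q.
At Q: go left to Z.
  Visit Z.
  At Z: go left to T.
    Visit T.
    At T: no left child.
    At T: go right to W.
      W is a leaf — visit W.
  At Z: no right child.
At Q: go right to N.
  Visit N.
  At N: go left to J.
    J is a leaf — visit J.
  At N: go right to V.
    Visit V.
    At V: go left to X.
      X is a leaf — visit X.
    At V: no right child.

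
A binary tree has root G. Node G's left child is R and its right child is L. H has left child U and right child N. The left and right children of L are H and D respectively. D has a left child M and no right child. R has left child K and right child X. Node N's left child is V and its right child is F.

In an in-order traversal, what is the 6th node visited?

In-order visits the left subtree, then the node, then the right subtree.
At G: go left to R.
  At R: go left to K.
    K is a leaf — visit K.
  Visit R.
  At R: go right to X.
    X is a leaf — visit X.
Visit G.
At G: go right to L.
  At L: go left to H.
    At H: go left to U.
      U is a leaf — visit U.
    Visit H.
    At H: go right to N.
      At N: go left to V.
        V is a leaf — visit V.
      Visit N.
      At N: go right to F.
        F is a leaf — visit F.
  Visit L.
  At L: go right to D.
    At D: go left to M.
      M is a leaf — visit M.
    Visit D.
    At D: no right child.
Full in-order sequence: K, R, X, G, U, H, V, N, F, L, M, D.

H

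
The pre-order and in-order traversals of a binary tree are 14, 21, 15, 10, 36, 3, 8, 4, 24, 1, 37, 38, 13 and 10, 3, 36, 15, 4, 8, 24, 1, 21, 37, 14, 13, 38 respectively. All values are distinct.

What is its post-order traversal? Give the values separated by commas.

3, 36, 10, 4, 1, 24, 8, 15, 37, 21, 13, 38, 14

The first element of pre-order is the root; it splits in-order into left and right subtrees.
Root 14: left subtree has 10 nodes {10, 3, 36, 15, 4, 8, 24, 1, 21, 37}, right has 2 {13, 38}.
  Root 21: left subtree has 8 nodes {10, 3, 36, 15, 4, 8, 24, 1}, right has 1 {37}.
    Root 15: left subtree has 3 nodes {10, 3, 36}, right has 4 {4, 8, 24, 1}.
      Root 10: left subtree has 0 nodes { }, right has 2 {3, 36}.
        Root 36: left subtree has 1 node {3}, right has 0 { }.
      Root 8: left subtree has 1 node {4}, right has 2 {24, 1}.
        Root 24: left subtree has 0 nodes { }, right has 1 {1}.
  Root 38: left subtree has 1 node {13}, right has 0 { }.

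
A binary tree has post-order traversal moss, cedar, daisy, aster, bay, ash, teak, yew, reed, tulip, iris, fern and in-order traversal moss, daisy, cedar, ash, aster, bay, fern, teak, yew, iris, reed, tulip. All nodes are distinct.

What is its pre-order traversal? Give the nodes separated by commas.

The last element of post-order is the root; it splits in-order into left and right subtrees.
Root fern: left subtree has 6 nodes {moss, daisy, cedar, ash, aster, bay}, right has 5 {teak, yew, iris, reed, tulip}.
  Root ash: left subtree has 3 nodes {moss, daisy, cedar}, right has 2 {aster, bay}.
    Root daisy: left subtree has 1 node {moss}, right has 1 {cedar}.
    Root bay: left subtree has 1 node {aster}, right has 0 { }.
  Root iris: left subtree has 2 nodes {teak, yew}, right has 2 {reed, tulip}.
    Root yew: left subtree has 1 node {teak}, right has 0 { }.
    Root tulip: left subtree has 1 node {reed}, right has 0 { }.

fern, ash, daisy, moss, cedar, bay, aster, iris, yew, teak, tulip, reed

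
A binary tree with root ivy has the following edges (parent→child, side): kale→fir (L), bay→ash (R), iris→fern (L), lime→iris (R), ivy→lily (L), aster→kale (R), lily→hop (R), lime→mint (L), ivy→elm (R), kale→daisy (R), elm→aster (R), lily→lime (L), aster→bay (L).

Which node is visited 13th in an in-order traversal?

In-order visits the left subtree, then the node, then the right subtree.
At ivy: go left to lily.
  At lily: go left to lime.
    At lime: go left to mint.
      mint is a leaf — visit mint.
    Visit lime.
    At lime: go right to iris.
      At iris: go left to fern.
        fern is a leaf — visit fern.
      Visit iris.
      At iris: no right child.
  Visit lily.
  At lily: go right to hop.
    hop is a leaf — visit hop.
Visit ivy.
At ivy: go right to elm.
  At elm: no left child.
  Visit elm.
  At elm: go right to aster.
    At aster: go left to bay.
      At bay: no left child.
      Visit bay.
      At bay: go right to ash.
        ash is a leaf — visit ash.
    Visit aster.
    At aster: go right to kale.
      At kale: go left to fir.
        fir is a leaf — visit fir.
      Visit kale.
      At kale: go right to daisy.
        daisy is a leaf — visit daisy.
Full in-order sequence: mint, lime, fern, iris, lily, hop, ivy, elm, bay, ash, aster, fir, kale, daisy.

kale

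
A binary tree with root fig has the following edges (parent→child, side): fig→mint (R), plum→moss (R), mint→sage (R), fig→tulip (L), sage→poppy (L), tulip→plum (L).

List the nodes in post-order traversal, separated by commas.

moss, plum, tulip, poppy, sage, mint, fig

Post-order visits the left subtree, then the right subtree, then the node.
At fig: go left to tulip.
  At tulip: go left to plum.
    At plum: no left child.
    At plum: go right to moss.
      moss is a leaf — visit moss.
    Visit plum.
  At tulip: no right child.
  Visit tulip.
At fig: go right to mint.
  At mint: no left child.
  At mint: go right to sage.
    At sage: go left to poppy.
      poppy is a leaf — visit poppy.
    At sage: no right child.
    Visit sage.
  Visit mint.
Visit fig.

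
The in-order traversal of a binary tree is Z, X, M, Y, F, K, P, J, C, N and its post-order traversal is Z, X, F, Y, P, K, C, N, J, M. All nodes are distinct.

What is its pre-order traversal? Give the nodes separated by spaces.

M X Z J K Y F P N C

The last element of post-order is the root; it splits in-order into left and right subtrees.
Root M: left subtree has 2 nodes {Z, X}, right has 7 {Y, F, K, P, J, C, N}.
  Root X: left subtree has 1 node {Z}, right has 0 { }.
  Root J: left subtree has 4 nodes {Y, F, K, P}, right has 2 {C, N}.
    Root K: left subtree has 2 nodes {Y, F}, right has 1 {P}.
      Root Y: left subtree has 0 nodes { }, right has 1 {F}.
    Root N: left subtree has 1 node {C}, right has 0 { }.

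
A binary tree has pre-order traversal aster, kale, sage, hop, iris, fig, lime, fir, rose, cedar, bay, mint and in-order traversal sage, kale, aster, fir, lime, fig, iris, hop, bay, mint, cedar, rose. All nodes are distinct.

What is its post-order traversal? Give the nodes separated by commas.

sage, kale, fir, lime, fig, iris, mint, bay, cedar, rose, hop, aster

The first element of pre-order is the root; it splits in-order into left and right subtrees.
Root aster: left subtree has 2 nodes {sage, kale}, right has 9 {fir, lime, fig, iris, hop, bay, mint, cedar, rose}.
  Root kale: left subtree has 1 node {sage}, right has 0 { }.
  Root hop: left subtree has 4 nodes {fir, lime, fig, iris}, right has 4 {bay, mint, cedar, rose}.
    Root iris: left subtree has 3 nodes {fir, lime, fig}, right has 0 { }.
      Root fig: left subtree has 2 nodes {fir, lime}, right has 0 { }.
        Root lime: left subtree has 1 node {fir}, right has 0 { }.
    Root rose: left subtree has 3 nodes {bay, mint, cedar}, right has 0 { }.
      Root cedar: left subtree has 2 nodes {bay, mint}, right has 0 { }.
        Root bay: left subtree has 0 nodes { }, right has 1 {mint}.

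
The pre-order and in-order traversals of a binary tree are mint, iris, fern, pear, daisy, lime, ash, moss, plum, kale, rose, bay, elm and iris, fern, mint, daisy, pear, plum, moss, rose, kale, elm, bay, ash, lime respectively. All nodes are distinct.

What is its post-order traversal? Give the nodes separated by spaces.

The first element of pre-order is the root; it splits in-order into left and right subtrees.
Root mint: left subtree has 2 nodes {iris, fern}, right has 10 {daisy, pear, plum, moss, rose, kale, elm, bay, ash, lime}.
  Root iris: left subtree has 0 nodes { }, right has 1 {fern}.
  Root pear: left subtree has 1 node {daisy}, right has 8 {plum, moss, rose, kale, elm, bay, ash, lime}.
    Root lime: left subtree has 7 nodes {plum, moss, rose, kale, elm, bay, ash}, right has 0 { }.
      Root ash: left subtree has 6 nodes {plum, moss, rose, kale, elm, bay}, right has 0 { }.
        Root moss: left subtree has 1 node {plum}, right has 4 {rose, kale, elm, bay}.
          Root kale: left subtree has 1 node {rose}, right has 2 {elm, bay}.
            Root bay: left subtree has 1 node {elm}, right has 0 { }.

fern iris daisy plum rose elm bay kale moss ash lime pear mint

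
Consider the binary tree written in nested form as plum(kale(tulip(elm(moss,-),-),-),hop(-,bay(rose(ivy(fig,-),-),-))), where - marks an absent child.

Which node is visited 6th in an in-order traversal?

hop

In-order visits the left subtree, then the node, then the right subtree.
At plum: go left to kale.
  At kale: go left to tulip.
    At tulip: go left to elm.
      At elm: go left to moss.
        moss is a leaf — visit moss.
      Visit elm.
      At elm: no right child.
    Visit tulip.
    At tulip: no right child.
  Visit kale.
  At kale: no right child.
Visit plum.
At plum: go right to hop.
  At hop: no left child.
  Visit hop.
  At hop: go right to bay.
    At bay: go left to rose.
      At rose: go left to ivy.
        At ivy: go left to fig.
          fig is a leaf — visit fig.
        Visit ivy.
        At ivy: no right child.
      Visit rose.
      At rose: no right child.
    Visit bay.
    At bay: no right child.
Full in-order sequence: moss, elm, tulip, kale, plum, hop, fig, ivy, rose, bay.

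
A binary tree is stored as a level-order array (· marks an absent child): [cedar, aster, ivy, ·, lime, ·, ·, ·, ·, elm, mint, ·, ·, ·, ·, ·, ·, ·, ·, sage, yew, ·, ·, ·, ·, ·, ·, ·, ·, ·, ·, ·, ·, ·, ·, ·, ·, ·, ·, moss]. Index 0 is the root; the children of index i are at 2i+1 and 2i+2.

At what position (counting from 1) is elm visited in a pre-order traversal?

Pre-order visits the node, then its left subtree, then its right subtree.
Visit cedar.
At cedar: go left to aster.
  Visit aster.
  At aster: no left child.
  At aster: go right to lime.
    Visit lime.
    At lime: go left to elm.
      Visit elm.
      At elm: go left to sage.
        Visit sage.
        At sage: go left to moss.
          moss is a leaf — visit moss.
        At sage: no right child.
      At elm: go right to yew.
        yew is a leaf — visit yew.
    At lime: go right to mint.
      mint is a leaf — visit mint.
At cedar: go right to ivy.
  ivy is a leaf — visit ivy.
Full pre-order sequence: cedar, aster, lime, elm, sage, moss, yew, mint, ivy.

4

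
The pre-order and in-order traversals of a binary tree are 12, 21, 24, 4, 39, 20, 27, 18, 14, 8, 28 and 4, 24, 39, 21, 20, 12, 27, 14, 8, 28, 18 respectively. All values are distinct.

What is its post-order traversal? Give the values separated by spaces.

The first element of pre-order is the root; it splits in-order into left and right subtrees.
Root 12: left subtree has 5 nodes {4, 24, 39, 21, 20}, right has 5 {27, 14, 8, 28, 18}.
  Root 21: left subtree has 3 nodes {4, 24, 39}, right has 1 {20}.
    Root 24: left subtree has 1 node {4}, right has 1 {39}.
  Root 27: left subtree has 0 nodes { }, right has 4 {14, 8, 28, 18}.
    Root 18: left subtree has 3 nodes {14, 8, 28}, right has 0 { }.
      Root 14: left subtree has 0 nodes { }, right has 2 {8, 28}.
        Root 8: left subtree has 0 nodes { }, right has 1 {28}.

4 39 24 20 21 28 8 14 18 27 12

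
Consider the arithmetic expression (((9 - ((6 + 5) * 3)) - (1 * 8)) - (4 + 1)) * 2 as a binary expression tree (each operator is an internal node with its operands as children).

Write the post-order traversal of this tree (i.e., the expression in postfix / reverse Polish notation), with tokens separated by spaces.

Post-order on an expression tree gives postfix notation: for each operator, emit left operand, right operand, then the operator.

9 6 5 + 3 * - 1 8 * - 4 1 + - 2 *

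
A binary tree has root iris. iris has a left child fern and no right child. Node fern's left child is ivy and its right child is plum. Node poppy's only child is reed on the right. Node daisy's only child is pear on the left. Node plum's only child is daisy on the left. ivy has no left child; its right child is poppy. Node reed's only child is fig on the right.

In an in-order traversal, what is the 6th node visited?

In-order visits the left subtree, then the node, then the right subtree.
At iris: go left to fern.
  At fern: go left to ivy.
    At ivy: no left child.
    Visit ivy.
    At ivy: go right to poppy.
      At poppy: no left child.
      Visit poppy.
      At poppy: go right to reed.
        At reed: no left child.
        Visit reed.
        At reed: go right to fig.
          fig is a leaf — visit fig.
  Visit fern.
  At fern: go right to plum.
    At plum: go left to daisy.
      At daisy: go left to pear.
        pear is a leaf — visit pear.
      Visit daisy.
      At daisy: no right child.
    Visit plum.
    At plum: no right child.
Visit iris.
At iris: no right child.
Full in-order sequence: ivy, poppy, reed, fig, fern, pear, daisy, plum, iris.

pear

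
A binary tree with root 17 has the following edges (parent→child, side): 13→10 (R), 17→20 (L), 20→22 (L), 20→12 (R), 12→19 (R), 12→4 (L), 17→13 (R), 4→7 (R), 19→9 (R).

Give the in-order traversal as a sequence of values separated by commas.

22, 20, 4, 7, 12, 19, 9, 17, 13, 10

In-order visits the left subtree, then the node, then the right subtree.
At 17: go left to 20.
  At 20: go left to 22.
    22 is a leaf — visit 22.
  Visit 20.
  At 20: go right to 12.
    At 12: go left to 4.
      At 4: no left child.
      Visit 4.
      At 4: go right to 7.
        7 is a leaf — visit 7.
    Visit 12.
    At 12: go right to 19.
      At 19: no left child.
      Visit 19.
      At 19: go right to 9.
        9 is a leaf — visit 9.
Visit 17.
At 17: go right to 13.
  At 13: no left child.
  Visit 13.
  At 13: go right to 10.
    10 is a leaf — visit 10.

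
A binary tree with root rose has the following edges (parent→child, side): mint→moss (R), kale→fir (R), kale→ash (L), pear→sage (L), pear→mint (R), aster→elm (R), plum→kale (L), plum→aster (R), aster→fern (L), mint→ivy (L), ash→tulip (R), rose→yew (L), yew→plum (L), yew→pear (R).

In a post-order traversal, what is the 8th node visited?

plum

Post-order visits the left subtree, then the right subtree, then the node.
At rose: go left to yew.
  At yew: go left to plum.
    At plum: go left to kale.
      At kale: go left to ash.
        At ash: no left child.
        At ash: go right to tulip.
          tulip is a leaf — visit tulip.
        Visit ash.
      At kale: go right to fir.
        fir is a leaf — visit fir.
      Visit kale.
    At plum: go right to aster.
      At aster: go left to fern.
        fern is a leaf — visit fern.
      At aster: go right to elm.
        elm is a leaf — visit elm.
      Visit aster.
    Visit plum.
  At yew: go right to pear.
    At pear: go left to sage.
      sage is a leaf — visit sage.
    At pear: go right to mint.
      At mint: go left to ivy.
        ivy is a leaf — visit ivy.
      At mint: go right to moss.
        moss is a leaf — visit moss.
      Visit mint.
    Visit pear.
  Visit yew.
At rose: no right child.
Visit rose.
Full post-order sequence: tulip, ash, fir, kale, fern, elm, aster, plum, sage, ivy, moss, mint, pear, yew, rose.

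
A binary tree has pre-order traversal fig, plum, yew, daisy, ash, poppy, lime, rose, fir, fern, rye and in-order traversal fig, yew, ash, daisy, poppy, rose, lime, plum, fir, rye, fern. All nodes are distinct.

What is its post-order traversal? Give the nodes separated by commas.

The first element of pre-order is the root; it splits in-order into left and right subtrees.
Root fig: left subtree has 0 nodes { }, right has 10 {yew, ash, daisy, poppy, rose, lime, plum, fir, rye, fern}.
  Root plum: left subtree has 6 nodes {yew, ash, daisy, poppy, rose, lime}, right has 3 {fir, rye, fern}.
    Root yew: left subtree has 0 nodes { }, right has 5 {ash, daisy, poppy, rose, lime}.
      Root daisy: left subtree has 1 node {ash}, right has 3 {poppy, rose, lime}.
        Root poppy: left subtree has 0 nodes { }, right has 2 {rose, lime}.
          Root lime: left subtree has 1 node {rose}, right has 0 { }.
    Root fir: left subtree has 0 nodes { }, right has 2 {rye, fern}.
      Root fern: left subtree has 1 node {rye}, right has 0 { }.

ash, rose, lime, poppy, daisy, yew, rye, fern, fir, plum, fig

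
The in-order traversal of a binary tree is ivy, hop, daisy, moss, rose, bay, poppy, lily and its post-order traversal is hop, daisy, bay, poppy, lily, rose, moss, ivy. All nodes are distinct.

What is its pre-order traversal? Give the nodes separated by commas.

The last element of post-order is the root; it splits in-order into left and right subtrees.
Root ivy: left subtree has 0 nodes { }, right has 7 {hop, daisy, moss, rose, bay, poppy, lily}.
  Root moss: left subtree has 2 nodes {hop, daisy}, right has 4 {rose, bay, poppy, lily}.
    Root daisy: left subtree has 1 node {hop}, right has 0 { }.
    Root rose: left subtree has 0 nodes { }, right has 3 {bay, poppy, lily}.
      Root lily: left subtree has 2 nodes {bay, poppy}, right has 0 { }.
        Root poppy: left subtree has 1 node {bay}, right has 0 { }.

ivy, moss, daisy, hop, rose, lily, poppy, bay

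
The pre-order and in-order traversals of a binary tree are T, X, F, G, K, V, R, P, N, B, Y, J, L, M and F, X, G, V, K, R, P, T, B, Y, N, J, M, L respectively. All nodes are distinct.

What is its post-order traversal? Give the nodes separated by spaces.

F V P R K G X Y B M L J N T

The first element of pre-order is the root; it splits in-order into left and right subtrees.
Root T: left subtree has 7 nodes {F, X, G, V, K, R, P}, right has 6 {B, Y, N, J, M, L}.
  Root X: left subtree has 1 node {F}, right has 5 {G, V, K, R, P}.
    Root G: left subtree has 0 nodes { }, right has 4 {V, K, R, P}.
      Root K: left subtree has 1 node {V}, right has 2 {R, P}.
        Root R: left subtree has 0 nodes { }, right has 1 {P}.
  Root N: left subtree has 2 nodes {B, Y}, right has 3 {J, M, L}.
    Root B: left subtree has 0 nodes { }, right has 1 {Y}.
    Root J: left subtree has 0 nodes { }, right has 2 {M, L}.
      Root L: left subtree has 1 node {M}, right has 0 { }.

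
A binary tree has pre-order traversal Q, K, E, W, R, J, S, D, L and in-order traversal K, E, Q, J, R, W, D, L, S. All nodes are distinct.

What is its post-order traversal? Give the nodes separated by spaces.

E K J R L D S W Q

The first element of pre-order is the root; it splits in-order into left and right subtrees.
Root Q: left subtree has 2 nodes {K, E}, right has 6 {J, R, W, D, L, S}.
  Root K: left subtree has 0 nodes { }, right has 1 {E}.
  Root W: left subtree has 2 nodes {J, R}, right has 3 {D, L, S}.
    Root R: left subtree has 1 node {J}, right has 0 { }.
    Root S: left subtree has 2 nodes {D, L}, right has 0 { }.
      Root D: left subtree has 0 nodes { }, right has 1 {L}.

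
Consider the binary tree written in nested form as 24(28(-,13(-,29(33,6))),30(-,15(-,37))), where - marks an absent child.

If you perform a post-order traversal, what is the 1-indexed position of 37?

6

Post-order visits the left subtree, then the right subtree, then the node.
At 24: go left to 28.
  At 28: no left child.
  At 28: go right to 13.
    At 13: no left child.
    At 13: go right to 29.
      At 29: go left to 33.
        33 is a leaf — visit 33.
      At 29: go right to 6.
        6 is a leaf — visit 6.
      Visit 29.
    Visit 13.
  Visit 28.
At 24: go right to 30.
  At 30: no left child.
  At 30: go right to 15.
    At 15: no left child.
    At 15: go right to 37.
      37 is a leaf — visit 37.
    Visit 15.
  Visit 30.
Visit 24.
Full post-order sequence: 33, 6, 29, 13, 28, 37, 15, 30, 24.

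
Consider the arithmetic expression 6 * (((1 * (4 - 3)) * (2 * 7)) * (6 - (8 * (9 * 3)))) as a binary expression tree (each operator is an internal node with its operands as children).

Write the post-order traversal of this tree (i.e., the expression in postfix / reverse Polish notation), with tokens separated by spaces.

6 1 4 3 - * 2 7 * * 6 8 9 3 * * - * *

Post-order on an expression tree gives postfix notation: for each operator, emit left operand, right operand, then the operator.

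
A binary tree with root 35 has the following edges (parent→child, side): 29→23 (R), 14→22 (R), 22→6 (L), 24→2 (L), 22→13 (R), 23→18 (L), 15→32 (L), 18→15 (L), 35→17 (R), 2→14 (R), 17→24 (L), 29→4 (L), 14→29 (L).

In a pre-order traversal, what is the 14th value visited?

Pre-order visits the node, then its left subtree, then its right subtree.
Visit 35.
At 35: no left child.
At 35: go right to 17.
  Visit 17.
  At 17: go left to 24.
    Visit 24.
    At 24: go left to 2.
      Visit 2.
      At 2: no left child.
      At 2: go right to 14.
        Visit 14.
        At 14: go left to 29.
          Visit 29.
          At 29: go left to 4.
            4 is a leaf — visit 4.
          At 29: go right to 23.
            Visit 23.
            At 23: go left to 18.
              Visit 18.
              At 18: go left to 15.
                Visit 15.
                At 15: go left to 32.
                  32 is a leaf — visit 32.
                At 15: no right child.
              At 18: no right child.
            At 23: no right child.
        At 14: go right to 22.
          Visit 22.
          At 22: go left to 6.
            6 is a leaf — visit 6.
          At 22: go right to 13.
            13 is a leaf — visit 13.
    At 24: no right child.
  At 17: no right child.
Full pre-order sequence: 35, 17, 24, 2, 14, 29, 4, 23, 18, 15, 32, 22, 6, 13.

13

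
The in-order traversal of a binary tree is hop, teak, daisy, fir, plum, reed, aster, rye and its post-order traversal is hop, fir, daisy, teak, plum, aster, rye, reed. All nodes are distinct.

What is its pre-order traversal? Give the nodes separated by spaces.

The last element of post-order is the root; it splits in-order into left and right subtrees.
Root reed: left subtree has 5 nodes {hop, teak, daisy, fir, plum}, right has 2 {aster, rye}.
  Root plum: left subtree has 4 nodes {hop, teak, daisy, fir}, right has 0 { }.
    Root teak: left subtree has 1 node {hop}, right has 2 {daisy, fir}.
      Root daisy: left subtree has 0 nodes { }, right has 1 {fir}.
  Root rye: left subtree has 1 node {aster}, right has 0 { }.

reed plum teak hop daisy fir rye aster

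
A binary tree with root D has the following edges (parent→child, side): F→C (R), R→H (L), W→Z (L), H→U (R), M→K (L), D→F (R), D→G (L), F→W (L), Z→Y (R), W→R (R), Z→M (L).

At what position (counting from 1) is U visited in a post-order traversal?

6

Post-order visits the left subtree, then the right subtree, then the node.
At D: go left to G.
  G is a leaf — visit G.
At D: go right to F.
  At F: go left to W.
    At W: go left to Z.
      At Z: go left to M.
        At M: go left to K.
          K is a leaf — visit K.
        At M: no right child.
        Visit M.
      At Z: go right to Y.
        Y is a leaf — visit Y.
      Visit Z.
    At W: go right to R.
      At R: go left to H.
        At H: no left child.
        At H: go right to U.
          U is a leaf — visit U.
        Visit H.
      At R: no right child.
      Visit R.
    Visit W.
  At F: go right to C.
    C is a leaf — visit C.
  Visit F.
Visit D.
Full post-order sequence: G, K, M, Y, Z, U, H, R, W, C, F, D.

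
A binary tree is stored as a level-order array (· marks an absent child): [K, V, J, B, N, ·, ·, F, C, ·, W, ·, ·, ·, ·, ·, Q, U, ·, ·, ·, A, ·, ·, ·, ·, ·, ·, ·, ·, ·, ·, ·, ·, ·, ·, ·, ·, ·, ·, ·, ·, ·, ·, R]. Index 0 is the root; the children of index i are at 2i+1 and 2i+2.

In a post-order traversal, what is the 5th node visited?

Post-order visits the left subtree, then the right subtree, then the node.
At K: go left to V.
  At V: go left to B.
    At B: go left to F.
      At F: no left child.
      At F: go right to Q.
        Q is a leaf — visit Q.
      Visit F.
    At B: go right to C.
      At C: go left to U.
        U is a leaf — visit U.
      At C: no right child.
      Visit C.
    Visit B.
  At V: go right to N.
    At N: no left child.
    At N: go right to W.
      At W: go left to A.
        At A: no left child.
        At A: go right to R.
          R is a leaf — visit R.
        Visit A.
      At W: no right child.
      Visit W.
    Visit N.
  Visit V.
At K: go right to J.
  J is a leaf — visit J.
Visit K.
Full post-order sequence: Q, F, U, C, B, R, A, W, N, V, J, K.

B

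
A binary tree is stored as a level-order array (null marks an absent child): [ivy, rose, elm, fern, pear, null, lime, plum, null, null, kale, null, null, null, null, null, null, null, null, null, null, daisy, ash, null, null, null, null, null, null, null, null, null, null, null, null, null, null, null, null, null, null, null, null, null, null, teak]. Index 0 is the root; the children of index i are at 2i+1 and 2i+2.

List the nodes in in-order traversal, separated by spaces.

In-order visits the left subtree, then the node, then the right subtree.
At ivy: go left to rose.
  At rose: go left to fern.
    At fern: go left to plum.
      plum is a leaf — visit plum.
    Visit fern.
    At fern: no right child.
  Visit rose.
  At rose: go right to pear.
    At pear: no left child.
    Visit pear.
    At pear: go right to kale.
      At kale: go left to daisy.
        daisy is a leaf — visit daisy.
      Visit kale.
      At kale: go right to ash.
        At ash: go left to teak.
          teak is a leaf — visit teak.
        Visit ash.
        At ash: no right child.
Visit ivy.
At ivy: go right to elm.
  At elm: no left child.
  Visit elm.
  At elm: go right to lime.
    lime is a leaf — visit lime.

plum fern rose pear daisy kale teak ash ivy elm lime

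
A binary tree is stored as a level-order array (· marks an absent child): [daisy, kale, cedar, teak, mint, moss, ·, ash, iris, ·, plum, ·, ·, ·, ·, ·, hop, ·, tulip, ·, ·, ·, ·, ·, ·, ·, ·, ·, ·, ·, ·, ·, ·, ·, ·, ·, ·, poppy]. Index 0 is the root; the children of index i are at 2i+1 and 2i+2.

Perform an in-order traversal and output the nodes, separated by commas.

In-order visits the left subtree, then the node, then the right subtree.
At daisy: go left to kale.
  At kale: go left to teak.
    At teak: go left to ash.
      At ash: no left child.
      Visit ash.
      At ash: go right to hop.
        hop is a leaf — visit hop.
    Visit teak.
    At teak: go right to iris.
      At iris: no left child.
      Visit iris.
      At iris: go right to tulip.
        At tulip: go left to poppy.
          poppy is a leaf — visit poppy.
        Visit tulip.
        At tulip: no right child.
  Visit kale.
  At kale: go right to mint.
    At mint: no left child.
    Visit mint.
    At mint: go right to plum.
      plum is a leaf — visit plum.
Visit daisy.
At daisy: go right to cedar.
  At cedar: go left to moss.
    moss is a leaf — visit moss.
  Visit cedar.
  At cedar: no right child.

ash, hop, teak, iris, poppy, tulip, kale, mint, plum, daisy, moss, cedar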